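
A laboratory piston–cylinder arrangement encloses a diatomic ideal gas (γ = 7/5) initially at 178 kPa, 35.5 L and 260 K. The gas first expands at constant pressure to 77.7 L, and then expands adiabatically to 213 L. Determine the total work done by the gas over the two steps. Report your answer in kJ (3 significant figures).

W_total ≈ 19.0 kJ

Step 1 (isobaric): W = PΔV = (178 kPa)(77.7 − 35.5 L) = 7512 J.
After step 1: P = 178 kPa, V = 77.7 L, T = 569.1 K.
Step 2 (adiabatic): W = (P₁V₁ − P₂V₂)/(γ−1) = (13831 − 9240)/0.4 = 11477 J.
W_total = 7512 + 11477 = 18989 J.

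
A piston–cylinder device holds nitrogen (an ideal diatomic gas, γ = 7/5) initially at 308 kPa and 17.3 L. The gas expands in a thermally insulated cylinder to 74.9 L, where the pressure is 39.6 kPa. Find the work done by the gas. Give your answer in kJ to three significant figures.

Adiabatic: W = (P₁V₁ − P₂V₂)/(γ − 1) with γ = 7/5.
P₁V₁ = 5328 J, P₂V₂ = 2966 J.
W = (5328 − 2966) / 0.4 = 5906 J.

W ≈ 5.91 kJ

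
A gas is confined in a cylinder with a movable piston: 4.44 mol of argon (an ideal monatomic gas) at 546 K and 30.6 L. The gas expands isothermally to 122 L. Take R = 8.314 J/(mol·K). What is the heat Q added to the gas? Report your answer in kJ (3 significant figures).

Isothermal ⇒ ΔU = 0, so Q = W = nRT ln(V₂/V₁).
Q = (4.44)(8.314)(546) ln(122/30.6) = 20155 × 1.383 = 27875 J.

Q ≈ 27.9 kJ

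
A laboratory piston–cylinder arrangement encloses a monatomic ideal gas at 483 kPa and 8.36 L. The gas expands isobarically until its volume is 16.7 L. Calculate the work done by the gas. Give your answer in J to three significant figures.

Isobaric: W = P ΔV.
W = (483 kPa)(16.7 − 8.36 L) = (483)(8.34) = 4028 J.

W ≈ 4030 J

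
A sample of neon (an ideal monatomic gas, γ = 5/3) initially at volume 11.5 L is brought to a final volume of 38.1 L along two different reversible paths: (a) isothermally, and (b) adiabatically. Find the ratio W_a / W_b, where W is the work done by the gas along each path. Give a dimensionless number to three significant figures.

W_a / W_b ≈ 1.45

Path (a) isothermal: W = P₁V₁ ln(V₂/V₁) → W_a/(P₁V₁) = 1.198.
Path (b) adiabatic: W = P₁V₁(1 − (V₁/V₂)^(γ−1))/(γ−1) → W_b/(P₁V₁) = 0.825.
W_a / W_b = 1.198 / 0.825 = 1.452.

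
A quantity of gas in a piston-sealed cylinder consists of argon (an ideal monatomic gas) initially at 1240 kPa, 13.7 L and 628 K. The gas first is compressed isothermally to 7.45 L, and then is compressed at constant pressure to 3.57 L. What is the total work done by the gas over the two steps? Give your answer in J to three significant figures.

Step 1 (isothermal): W = P₁V₁ ln(V₂/V₁) = (16988) ln(7.45/13.7) = -10349 J.
After step 1: P = 2280 kPa, V = 7.45 L, T = 628 K.
Step 2 (isobaric): W = PΔV = (2280 kPa)(3.57 − 7.45 L) = -8847 J.
W_total = -10349 − 8847 = -19196 J.

W_total ≈ -19200 J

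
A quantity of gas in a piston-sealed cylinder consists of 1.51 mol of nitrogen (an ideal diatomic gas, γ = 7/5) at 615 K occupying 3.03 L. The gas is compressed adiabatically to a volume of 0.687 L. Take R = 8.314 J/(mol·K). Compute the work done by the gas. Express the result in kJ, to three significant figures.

W ≈ -15.6 kJ

Adiabatic: TV^(γ−1) = const with γ = 7/5.
T₂ = T₁ (V₁/V₂)^(γ−1) = 615 × (3.03/0.687)^0.4 = 615 × 1.81 = 1113 K.
W_by = nCᵥ(T₁ − T₂) = (1.51)(20.79)(615 − 1113) = -15644 J.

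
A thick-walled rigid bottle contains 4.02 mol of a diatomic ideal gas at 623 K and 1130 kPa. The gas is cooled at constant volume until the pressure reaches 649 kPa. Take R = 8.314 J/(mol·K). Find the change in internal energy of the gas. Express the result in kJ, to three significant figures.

Constant volume ⇒ W = 0, so Q = ΔU = nCᵥΔT with Cᵥ = 5R/2 = 20.79 J/(mol·K).
At constant V, T₂/T₁ = P₂/P₁ ⇒ ΔT = T₁(P₂/P₁ − 1) = 623·(649/1130 − 1) = -265.2 K.
ΔU = (4.02)(20.79)(-265.2) = -22158 J.

ΔU ≈ -22.2 kJ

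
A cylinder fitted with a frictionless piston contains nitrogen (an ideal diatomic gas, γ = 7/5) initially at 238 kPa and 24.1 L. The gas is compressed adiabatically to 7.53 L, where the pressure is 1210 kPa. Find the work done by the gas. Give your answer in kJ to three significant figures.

Adiabatic: W = (P₁V₁ − P₂V₂)/(γ − 1) with γ = 7/5.
P₁V₁ = 5736 J, P₂V₂ = 9111 J.
W = (5736 − 9111) / 0.4 = -8439 J.

W ≈ -8.44 kJ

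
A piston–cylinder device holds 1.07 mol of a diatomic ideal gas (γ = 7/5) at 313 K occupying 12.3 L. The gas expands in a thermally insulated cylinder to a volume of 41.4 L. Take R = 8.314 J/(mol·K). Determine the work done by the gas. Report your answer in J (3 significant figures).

Adiabatic: TV^(γ−1) = const with γ = 7/5.
T₂ = T₁ (V₁/V₂)^(γ−1) = 313 × (12.3/41.4)^0.4 = 313 × 0.6154 = 192.6 K.
W_by = nCᵥ(T₁ − T₂) = (1.07)(20.79)(313 − 192.6) = 2677 J.

W ≈ 2680 J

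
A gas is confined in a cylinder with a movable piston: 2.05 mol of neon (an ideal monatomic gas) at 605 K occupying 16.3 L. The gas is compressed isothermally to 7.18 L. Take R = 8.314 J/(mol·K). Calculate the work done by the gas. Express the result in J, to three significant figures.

W ≈ -8450 J

Isothermal: W = nRT ln(V₂/V₁).
W = (2.05)(8.314)(605) × ln(7.18/16.3)
  = 10311 × -0.8199
W_by_gas = -8454 J.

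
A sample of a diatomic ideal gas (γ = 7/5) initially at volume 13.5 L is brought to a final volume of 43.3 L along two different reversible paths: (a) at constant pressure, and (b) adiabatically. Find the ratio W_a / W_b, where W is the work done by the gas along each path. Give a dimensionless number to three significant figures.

Path (a) isobaric: W = P₁(V₂ − V₁) → W_a/(P₁V₁) = 2.207.
Path (b) adiabatic: W = P₁V₁(1 − (V₁/V₂)^(γ−1))/(γ−1) → W_b/(P₁V₁) = 0.9315.
W_a / W_b = 2.207 / 0.9315 = 2.37.

W_a / W_b ≈ 2.37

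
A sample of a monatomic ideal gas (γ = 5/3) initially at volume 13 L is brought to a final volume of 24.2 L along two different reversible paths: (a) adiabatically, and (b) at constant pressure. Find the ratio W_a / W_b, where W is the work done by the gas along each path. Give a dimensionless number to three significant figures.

W_a / W_b ≈ 0.591

Path (a) adiabatic: W = P₁V₁(1 − (V₁/V₂)^(γ−1))/(γ−1) → W_a/(P₁V₁) = 0.5088.
Path (b) isobaric: W = P₁(V₂ − V₁) → W_b/(P₁V₁) = 0.8615.
W_a / W_b = 0.5088 / 0.8615 = 0.5905.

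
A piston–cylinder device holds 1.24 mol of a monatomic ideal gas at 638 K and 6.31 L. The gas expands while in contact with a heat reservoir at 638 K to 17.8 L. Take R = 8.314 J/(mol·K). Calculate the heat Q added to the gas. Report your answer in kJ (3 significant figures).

Q ≈ 6.82 kJ

Isothermal ⇒ ΔU = 0, so Q = W = nRT ln(V₂/V₁).
Q = (1.24)(8.314)(638) ln(17.8/6.31) = 6577 × 1.037 = 6821 J.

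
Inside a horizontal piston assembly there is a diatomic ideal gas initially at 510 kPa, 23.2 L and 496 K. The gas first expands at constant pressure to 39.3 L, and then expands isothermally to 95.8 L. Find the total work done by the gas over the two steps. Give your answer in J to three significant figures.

Step 1 (isobaric): W = PΔV = (510 kPa)(39.3 − 23.2 L) = 8211 J.
After step 1: P = 510 kPa, V = 39.3 L, T = 840.2 K.
Step 2 (isothermal): W = P₁V₁ ln(V₂/V₁) = (20043) ln(95.8/39.3) = 17859 J.
W_total = 8211 + 17859 = 26070 J.

W_total ≈ 26100 J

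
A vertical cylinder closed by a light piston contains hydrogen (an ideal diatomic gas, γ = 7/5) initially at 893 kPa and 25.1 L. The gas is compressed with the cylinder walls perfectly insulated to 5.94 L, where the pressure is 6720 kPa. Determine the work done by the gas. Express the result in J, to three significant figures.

W ≈ -43800 J

Adiabatic: W = (P₁V₁ − P₂V₂)/(γ − 1) with γ = 7/5.
P₁V₁ = 22414 J, P₂V₂ = 39917 J.
W = (22414 − 39917) / 0.4 = -43756 J.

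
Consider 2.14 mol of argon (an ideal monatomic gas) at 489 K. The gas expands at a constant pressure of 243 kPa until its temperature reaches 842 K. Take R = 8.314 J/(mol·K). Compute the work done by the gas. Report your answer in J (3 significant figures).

W ≈ 6280 J

Isobaric: W = P ΔV = nR ΔT.
W = (2.14)(8.314)(842 − 489) = 6281 J.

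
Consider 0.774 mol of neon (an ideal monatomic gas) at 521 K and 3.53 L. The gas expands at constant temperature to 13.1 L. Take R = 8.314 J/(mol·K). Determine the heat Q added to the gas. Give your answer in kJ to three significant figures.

Isothermal ⇒ ΔU = 0, so Q = W = nRT ln(V₂/V₁).
Q = (0.774)(8.314)(521) ln(13.1/3.53) = 3353 × 1.311 = 4396 J.

Q ≈ 4.40 kJ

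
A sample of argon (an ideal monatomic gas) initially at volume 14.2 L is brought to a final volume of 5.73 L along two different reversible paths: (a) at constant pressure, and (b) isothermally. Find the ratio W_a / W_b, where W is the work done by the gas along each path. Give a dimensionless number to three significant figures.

Path (a) isobaric: W = P₁(V₂ − V₁) → W_a/(P₁V₁) = -0.5965.
Path (b) isothermal: W = P₁V₁ ln(V₂/V₁) → W_b/(P₁V₁) = -0.9075.
W_a / W_b = -0.5965 / -0.9075 = 0.6573.

W_a / W_b ≈ 0.657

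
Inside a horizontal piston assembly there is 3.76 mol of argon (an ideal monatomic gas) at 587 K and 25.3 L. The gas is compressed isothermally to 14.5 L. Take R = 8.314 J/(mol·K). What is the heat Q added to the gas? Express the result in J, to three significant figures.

Isothermal ⇒ ΔU = 0, so Q = W = nRT ln(V₂/V₁).
Q = (3.76)(8.314)(587) ln(14.5/25.3) = 18350 × -0.5567 = -10215 J.

Q ≈ -10200 J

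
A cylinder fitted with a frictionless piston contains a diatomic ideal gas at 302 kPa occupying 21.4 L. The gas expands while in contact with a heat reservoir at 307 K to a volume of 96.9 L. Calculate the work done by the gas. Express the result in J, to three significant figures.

Isothermal: W = nRT ln(V₂/V₁) = P₁V₁ ln(V₂/V₁).
P₁V₁ = (302 kPa)(21.4 L) = 6463 J.
W = 6463 × ln(96.9/21.4) = 6463 × 1.51
W_by_gas = 9761 J.

W ≈ 9760 J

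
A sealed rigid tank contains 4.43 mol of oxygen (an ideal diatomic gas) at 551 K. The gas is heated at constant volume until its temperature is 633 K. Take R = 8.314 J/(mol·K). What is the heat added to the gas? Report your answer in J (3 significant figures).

Constant volume ⇒ W = 0, so Q = ΔU = nCᵥΔT with Cᵥ = 5R/2 = 20.79 J/(mol·K).
ΔU = (4.43)(20.79)(633 − 551) = 7550 J.

Q ≈ 7550 J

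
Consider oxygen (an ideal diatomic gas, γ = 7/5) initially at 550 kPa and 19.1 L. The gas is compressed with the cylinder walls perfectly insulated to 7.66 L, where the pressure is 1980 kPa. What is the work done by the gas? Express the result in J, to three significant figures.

W ≈ -11700 J

Adiabatic: W = (P₁V₁ − P₂V₂)/(γ − 1) with γ = 7/5.
P₁V₁ = 10505 J, P₂V₂ = 15167 J.
W = (10505 − 15167) / 0.4 = -11655 J.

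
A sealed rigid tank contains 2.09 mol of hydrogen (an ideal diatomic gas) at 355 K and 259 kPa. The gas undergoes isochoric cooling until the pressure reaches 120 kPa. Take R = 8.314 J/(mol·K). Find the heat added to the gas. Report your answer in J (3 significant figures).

Q ≈ -8280 J

Constant volume ⇒ W = 0, so Q = ΔU = nCᵥΔT with Cᵥ = 5R/2 = 20.79 J/(mol·K).
At constant V, T₂/T₁ = P₂/P₁ ⇒ ΔT = T₁(P₂/P₁ − 1) = 355·(120/259 − 1) = -190.5 K.
ΔU = (2.09)(20.79)(-190.5) = -8276 J.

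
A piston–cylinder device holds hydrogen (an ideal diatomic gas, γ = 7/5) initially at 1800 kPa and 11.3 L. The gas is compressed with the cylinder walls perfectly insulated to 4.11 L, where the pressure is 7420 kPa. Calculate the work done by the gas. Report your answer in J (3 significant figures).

W ≈ -25400 J

Adiabatic: W = (P₁V₁ − P₂V₂)/(γ − 1) with γ = 7/5.
P₁V₁ = 20340 J, P₂V₂ = 30496 J.
W = (20340 − 30496) / 0.4 = -25391 J.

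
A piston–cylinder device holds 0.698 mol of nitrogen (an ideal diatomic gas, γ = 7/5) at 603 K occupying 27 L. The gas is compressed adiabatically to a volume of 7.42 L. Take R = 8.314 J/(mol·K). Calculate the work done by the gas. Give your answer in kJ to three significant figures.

W ≈ -5.92 kJ

Adiabatic: TV^(γ−1) = const with γ = 7/5.
T₂ = T₁ (V₁/V₂)^(γ−1) = 603 × (27/7.42)^0.4 = 603 × 1.676 = 1011 K.
W_by = nCᵥ(T₁ − T₂) = (0.698)(20.79)(603 − 1011) = -5918 J.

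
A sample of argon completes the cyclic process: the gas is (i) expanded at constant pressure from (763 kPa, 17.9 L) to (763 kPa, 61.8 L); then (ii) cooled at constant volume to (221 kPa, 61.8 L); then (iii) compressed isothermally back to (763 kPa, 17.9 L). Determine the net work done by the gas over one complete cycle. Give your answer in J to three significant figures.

Leg (i): W = PΔV = (763)(61.8 − 17.9) = 33496 J.
Leg (ii): W = 0.
Leg (iii): W = PᵢVᵢ ln(V_f/Vᵢ) = (13658) ln(17.9/61.8) = -16923 J.
W_net = 33496 − 16923 = 16572 J.

W_net ≈ 16600 J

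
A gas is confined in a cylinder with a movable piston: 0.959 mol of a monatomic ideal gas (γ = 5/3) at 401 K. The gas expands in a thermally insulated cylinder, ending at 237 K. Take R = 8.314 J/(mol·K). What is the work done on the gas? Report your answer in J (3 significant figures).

W ≈ -1960 J

Adiabatic ⇒ Q = 0, so W_by = −ΔU = nCᵥ(T₁ − T₂).
Cᵥ = 3R/2 = 12.47 J/(mol·K).
W = (0.959)(12.47)(401 − 237) = 1961 J.
Work on gas = −W_by = -1961 J.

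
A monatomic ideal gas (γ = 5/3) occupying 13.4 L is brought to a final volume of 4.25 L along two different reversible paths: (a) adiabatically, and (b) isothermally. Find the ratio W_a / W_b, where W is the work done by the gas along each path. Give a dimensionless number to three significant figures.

W_a / W_b ≈ 1.50

Path (a) adiabatic: W = P₁V₁(1 − (V₁/V₂)^(γ−1))/(γ−1) → W_a/(P₁V₁) = -1.725.
Path (b) isothermal: W = P₁V₁ ln(V₂/V₁) → W_b/(P₁V₁) = -1.148.
W_a / W_b = -1.725 / -1.148 = 1.502.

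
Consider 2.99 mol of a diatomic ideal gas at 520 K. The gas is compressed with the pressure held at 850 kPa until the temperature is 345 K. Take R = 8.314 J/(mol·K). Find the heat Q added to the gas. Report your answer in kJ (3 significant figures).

Isobaric: W = nRΔT = (2.99)(8.314)(-175) = -4350 J.
ΔU = nCᵥΔT with Cᵥ = 5R/2: ΔU = (2.99)(20.79)(-175) = -10876 J.
Q = ΔU + W = -10876 − 4350 = -15226 J.

Q ≈ -15.2 kJ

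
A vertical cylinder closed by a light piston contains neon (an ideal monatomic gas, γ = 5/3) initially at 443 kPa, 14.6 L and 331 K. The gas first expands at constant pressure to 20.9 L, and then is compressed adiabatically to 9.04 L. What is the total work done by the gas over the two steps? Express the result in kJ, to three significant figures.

Step 1 (isobaric): W = PΔV = (443 kPa)(20.9 − 14.6 L) = 2791 J.
After step 1: P = 443 kPa, V = 20.9 L, T = 473.8 K.
Step 2 (adiabatic): W = (P₁V₁ − P₂V₂)/(γ−1) = (9259 − 16188)/0.667 = -10394 J.
W_total = 2791 − 10394 = -7604 J.

W_total ≈ -7.60 kJ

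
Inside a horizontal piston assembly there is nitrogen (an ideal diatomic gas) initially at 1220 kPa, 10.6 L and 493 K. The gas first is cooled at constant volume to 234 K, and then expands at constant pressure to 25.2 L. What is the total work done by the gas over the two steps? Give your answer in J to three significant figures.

W_total ≈ 8450 J

Step 1 (isochoric): W = 0 (constant volume).
After step 1: P = 579.1 kPa (V unchanged).
Step 2 (isobaric): W = PΔV = (579.1 kPa)(25.2 − 10.6 L) = 8454 J.
W_total = 0 + 8454 = 8454 J.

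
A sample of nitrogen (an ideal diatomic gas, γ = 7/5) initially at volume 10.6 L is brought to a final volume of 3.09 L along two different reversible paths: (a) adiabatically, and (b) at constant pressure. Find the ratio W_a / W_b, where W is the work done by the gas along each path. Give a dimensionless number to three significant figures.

Path (a) adiabatic: W = P₁V₁(1 − (V₁/V₂)^(γ−1))/(γ−1) → W_a/(P₁V₁) = -1.593.
Path (b) isobaric: W = P₁(V₂ − V₁) → W_b/(P₁V₁) = -0.7085.
W_a / W_b = -1.593 / -0.7085 = 2.249.

W_a / W_b ≈ 2.25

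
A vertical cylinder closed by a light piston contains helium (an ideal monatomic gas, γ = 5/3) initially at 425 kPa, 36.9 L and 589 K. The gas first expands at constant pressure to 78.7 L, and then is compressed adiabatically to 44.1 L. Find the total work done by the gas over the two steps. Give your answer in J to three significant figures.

W_total ≈ -5880 J

Step 1 (isobaric): W = PΔV = (425 kPa)(78.7 − 36.9 L) = 17765 J.
After step 1: P = 425 kPa, V = 78.7 L, T = 1256 K.
Step 2 (adiabatic): W = (P₁V₁ − P₂V₂)/(γ−1) = (33448 − 49210)/0.667 = -23644 J.
W_total = 17765 − 23644 = -5879 J.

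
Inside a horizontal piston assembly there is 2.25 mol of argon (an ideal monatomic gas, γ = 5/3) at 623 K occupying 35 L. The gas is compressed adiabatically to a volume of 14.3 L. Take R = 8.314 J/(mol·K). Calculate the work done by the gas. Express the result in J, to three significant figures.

W ≈ -14300 J

Adiabatic: TV^(γ−1) = const with γ = 5/3.
T₂ = T₁ (V₁/V₂)^(γ−1) = 623 × (35/14.3)^0.667 = 623 × 1.816 = 1131 K.
W_by = nCᵥ(T₁ − T₂) = (2.25)(12.47)(623 − 1131) = -14268 J.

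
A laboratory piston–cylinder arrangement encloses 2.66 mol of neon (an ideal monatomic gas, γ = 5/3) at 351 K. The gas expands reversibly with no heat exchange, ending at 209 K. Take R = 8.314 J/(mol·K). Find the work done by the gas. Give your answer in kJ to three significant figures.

W ≈ 4.71 kJ

Adiabatic ⇒ Q = 0, so W_by = −ΔU = nCᵥ(T₁ − T₂).
Cᵥ = 3R/2 = 12.47 J/(mol·K).
W = (2.66)(12.47)(351 − 209) = 4711 J.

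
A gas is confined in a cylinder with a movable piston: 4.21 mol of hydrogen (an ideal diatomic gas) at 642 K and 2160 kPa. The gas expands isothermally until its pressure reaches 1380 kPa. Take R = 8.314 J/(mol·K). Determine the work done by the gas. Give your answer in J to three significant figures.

W ≈ 10100 J

Isothermal process: W = nRT ln(V₂/V₁) = nRT ln(P₁/P₂).
W = (4.21)(8.314)(642) × ln(2160/1380)
  = 22471 × ln(1.565) = 22471 × 0.448
W_by_gas = 10068 J.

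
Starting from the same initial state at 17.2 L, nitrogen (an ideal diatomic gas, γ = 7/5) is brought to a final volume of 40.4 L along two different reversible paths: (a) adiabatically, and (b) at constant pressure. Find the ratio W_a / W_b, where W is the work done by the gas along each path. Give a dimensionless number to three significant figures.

W_a / W_b ≈ 0.536

Path (a) adiabatic: W = P₁V₁(1 − (V₁/V₂)^(γ−1))/(γ−1) → W_a/(P₁V₁) = 0.7234.
Path (b) isobaric: W = P₁(V₂ − V₁) → W_b/(P₁V₁) = 1.349.
W_a / W_b = 0.7234 / 1.349 = 0.5363.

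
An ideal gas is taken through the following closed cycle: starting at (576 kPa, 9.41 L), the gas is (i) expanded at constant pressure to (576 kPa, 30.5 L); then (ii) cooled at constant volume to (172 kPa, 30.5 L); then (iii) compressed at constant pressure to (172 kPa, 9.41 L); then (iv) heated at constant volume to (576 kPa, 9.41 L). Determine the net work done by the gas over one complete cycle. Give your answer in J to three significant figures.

W_net ≈ 8520 J

Constant-volume legs do no work.
W(i) = (576)(30.5 − 9.41) = 12148 J; W(iii) = (172)(9.41 − 30.5) = -3627 J.
W_net = 12148 − 3627 = 8520 J (the clockwise enclosed area).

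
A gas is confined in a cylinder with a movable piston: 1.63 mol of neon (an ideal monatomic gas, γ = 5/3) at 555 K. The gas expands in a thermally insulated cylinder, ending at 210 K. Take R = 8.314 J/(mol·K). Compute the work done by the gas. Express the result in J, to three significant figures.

W ≈ 7010 J

Adiabatic ⇒ Q = 0, so W_by = −ΔU = nCᵥ(T₁ − T₂).
Cᵥ = 3R/2 = 12.47 J/(mol·K).
W = (1.63)(12.47)(555 − 210) = 7013 J.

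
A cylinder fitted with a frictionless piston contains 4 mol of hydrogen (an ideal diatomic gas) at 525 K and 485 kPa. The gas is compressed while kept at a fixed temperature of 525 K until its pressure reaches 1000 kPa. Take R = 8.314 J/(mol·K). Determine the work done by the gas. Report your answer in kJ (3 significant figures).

W ≈ -12.6 kJ

Isothermal process: W = nRT ln(V₂/V₁) = nRT ln(P₁/P₂).
W = (4)(8.314)(525) × ln(485/1000)
  = 17459 × ln(0.485) = 17459 × -0.7236
W_by_gas = -12634 J.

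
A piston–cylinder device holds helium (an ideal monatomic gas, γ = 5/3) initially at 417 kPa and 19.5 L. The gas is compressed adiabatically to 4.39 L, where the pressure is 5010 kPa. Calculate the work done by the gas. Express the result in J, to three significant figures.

Adiabatic: W = (P₁V₁ − P₂V₂)/(γ − 1) with γ = 5/3.
P₁V₁ = 8132 J, P₂V₂ = 21994 J.
W = (8132 − 21994) / 0.6667 = -20794 J.

W ≈ -20800 J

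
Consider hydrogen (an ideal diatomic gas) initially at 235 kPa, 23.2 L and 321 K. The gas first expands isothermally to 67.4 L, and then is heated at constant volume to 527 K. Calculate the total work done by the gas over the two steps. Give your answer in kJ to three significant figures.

Step 1 (isothermal): W = P₁V₁ ln(V₂/V₁) = (5452) ln(67.4/23.2) = 5815 J.
Step 2 (isochoric): W = 0 (constant volume).
W_total = 5815 + 0 = 5815 J.

W_total ≈ 5.81 kJ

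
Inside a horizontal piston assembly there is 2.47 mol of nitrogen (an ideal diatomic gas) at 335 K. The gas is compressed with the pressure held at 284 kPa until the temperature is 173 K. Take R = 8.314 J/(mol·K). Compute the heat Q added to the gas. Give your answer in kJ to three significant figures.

Q ≈ -11.6 kJ

Isobaric: W = nRΔT = (2.47)(8.314)(-162) = -3327 J.
ΔU = nCᵥΔT with Cᵥ = 5R/2: ΔU = (2.47)(20.79)(-162) = -8317 J.
Q = ΔU + W = -8317 − 3327 = -11644 J.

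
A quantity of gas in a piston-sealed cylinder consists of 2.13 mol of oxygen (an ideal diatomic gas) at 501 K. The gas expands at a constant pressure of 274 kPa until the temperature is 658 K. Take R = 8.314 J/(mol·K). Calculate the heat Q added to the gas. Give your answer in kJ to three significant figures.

Isobaric: W = nRΔT = (2.13)(8.314)(157) = 2780 J.
ΔU = nCᵥΔT with Cᵥ = 5R/2: ΔU = (2.13)(20.79)(157) = 6951 J.
Q = ΔU + W = 6951 + 2780 = 9731 J.

Q ≈ 9.73 kJ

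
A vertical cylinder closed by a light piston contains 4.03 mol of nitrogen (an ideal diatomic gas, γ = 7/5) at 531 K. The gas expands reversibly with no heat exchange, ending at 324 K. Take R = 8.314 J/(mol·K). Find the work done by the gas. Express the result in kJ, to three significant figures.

Adiabatic ⇒ Q = 0, so W_by = −ΔU = nCᵥ(T₁ − T₂).
Cᵥ = 5R/2 = 20.79 J/(mol·K).
W = (4.03)(20.79)(531 − 324) = 17339 J.

W ≈ 17.3 kJ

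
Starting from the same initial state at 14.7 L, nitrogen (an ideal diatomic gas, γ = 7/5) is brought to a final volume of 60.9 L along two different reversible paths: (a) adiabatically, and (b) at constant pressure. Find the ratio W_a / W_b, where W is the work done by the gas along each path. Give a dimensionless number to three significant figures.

W_a / W_b ≈ 0.345

Path (a) adiabatic: W = P₁V₁(1 − (V₁/V₂)^(γ−1))/(γ−1) → W_a/(P₁V₁) = 1.084.
Path (b) isobaric: W = P₁(V₂ − V₁) → W_b/(P₁V₁) = 3.143.
W_a / W_b = 1.084 / 3.143 = 0.345.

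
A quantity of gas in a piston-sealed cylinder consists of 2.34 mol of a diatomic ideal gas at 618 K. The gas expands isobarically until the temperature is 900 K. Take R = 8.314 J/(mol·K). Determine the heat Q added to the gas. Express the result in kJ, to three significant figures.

Q ≈ 19.2 kJ

Isobaric: W = nRΔT = (2.34)(8.314)(282) = 5486 J.
ΔU = nCᵥΔT with Cᵥ = 5R/2: ΔU = (2.34)(20.79)(282) = 13716 J.
Q = ΔU + W = 13716 + 5486 = 19202 J.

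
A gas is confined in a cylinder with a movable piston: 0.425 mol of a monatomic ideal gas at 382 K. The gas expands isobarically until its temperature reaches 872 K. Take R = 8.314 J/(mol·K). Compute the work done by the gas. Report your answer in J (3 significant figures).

Isobaric: W = P ΔV = nR ΔT.
W = (0.425)(8.314)(872 − 382) = 1731 J.

W ≈ 1730 J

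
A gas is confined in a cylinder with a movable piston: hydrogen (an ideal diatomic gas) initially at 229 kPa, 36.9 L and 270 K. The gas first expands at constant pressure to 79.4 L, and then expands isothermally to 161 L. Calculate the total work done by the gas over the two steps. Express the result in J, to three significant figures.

W_total ≈ 22600 J

Step 1 (isobaric): W = PΔV = (229 kPa)(79.4 − 36.9 L) = 9733 J.
After step 1: P = 229 kPa, V = 79.4 L, T = 581 K.
Step 2 (isothermal): W = P₁V₁ ln(V₂/V₁) = (18183) ln(161/79.4) = 12853 J.
W_total = 9733 + 12853 = 22586 J.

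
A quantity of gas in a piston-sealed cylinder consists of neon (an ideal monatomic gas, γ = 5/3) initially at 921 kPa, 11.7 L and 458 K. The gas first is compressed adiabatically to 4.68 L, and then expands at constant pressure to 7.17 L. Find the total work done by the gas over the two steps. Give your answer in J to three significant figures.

W_total ≈ -3050 J

Step 1 (adiabatic): W = (P₁V₁ − P₂V₂)/(γ−1) = (10776 − 19849)/0.667 = -13610 J.
After step 1: P = 4241 kPa, V = 4.68 L, T = 843.6 K.
Step 2 (isobaric): W = PΔV = (4241 kPa)(7.17 − 4.68 L) = 10561 J.
W_total = -13610 + 10561 = -3049 J.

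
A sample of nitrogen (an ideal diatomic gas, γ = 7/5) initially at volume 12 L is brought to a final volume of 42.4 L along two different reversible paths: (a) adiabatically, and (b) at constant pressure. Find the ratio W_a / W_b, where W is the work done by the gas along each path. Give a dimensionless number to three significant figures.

W_a / W_b ≈ 0.391

Path (a) adiabatic: W = P₁V₁(1 − (V₁/V₂)^(γ−1))/(γ−1) → W_a/(P₁V₁) = 0.9911.
Path (b) isobaric: W = P₁(V₂ − V₁) → W_b/(P₁V₁) = 2.533.
W_a / W_b = 0.9911 / 2.533 = 0.3912.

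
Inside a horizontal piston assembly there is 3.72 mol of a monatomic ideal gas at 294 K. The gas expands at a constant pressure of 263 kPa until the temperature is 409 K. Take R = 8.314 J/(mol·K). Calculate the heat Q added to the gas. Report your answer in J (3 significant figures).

Q ≈ 8890 J

Isobaric: W = nRΔT = (3.72)(8.314)(115) = 3557 J.
ΔU = nCᵥΔT with Cᵥ = 3R/2: ΔU = (3.72)(12.47)(115) = 5335 J.
Q = ΔU + W = 5335 + 3557 = 8892 J.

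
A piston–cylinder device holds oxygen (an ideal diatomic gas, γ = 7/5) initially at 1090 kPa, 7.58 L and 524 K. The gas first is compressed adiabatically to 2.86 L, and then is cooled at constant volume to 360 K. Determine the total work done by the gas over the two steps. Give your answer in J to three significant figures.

W_total ≈ -9850 J

Step 1 (adiabatic): W = (P₁V₁ − P₂V₂)/(γ−1) = (8262 − 12202)/0.4 = -9849 J.
Step 2 (isochoric): W = 0 (constant volume).
W_total = -9849 + 0 = -9849 J.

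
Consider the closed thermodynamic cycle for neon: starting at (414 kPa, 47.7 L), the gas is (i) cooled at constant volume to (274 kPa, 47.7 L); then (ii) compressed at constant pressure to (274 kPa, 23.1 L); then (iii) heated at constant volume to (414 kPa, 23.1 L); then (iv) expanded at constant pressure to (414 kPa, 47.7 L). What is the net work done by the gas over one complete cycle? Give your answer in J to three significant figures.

W_net ≈ 3440 J

Constant-volume legs do no work.
W(ii) = (274)(23.1 − 47.7) = -6740 J; W(iv) = (414)(47.7 − 23.1) = 10184 J.
W_net = -6740 + 10184 = 3444 J (the clockwise enclosed area).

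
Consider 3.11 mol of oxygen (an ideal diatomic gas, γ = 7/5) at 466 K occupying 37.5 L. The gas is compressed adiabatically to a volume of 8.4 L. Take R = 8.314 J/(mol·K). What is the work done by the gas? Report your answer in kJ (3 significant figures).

W ≈ -24.7 kJ

Adiabatic: TV^(γ−1) = const with γ = 7/5.
T₂ = T₁ (V₁/V₂)^(γ−1) = 466 × (37.5/8.4)^0.4 = 466 × 1.819 = 847.8 K.
W_by = nCᵥ(T₁ − T₂) = (3.11)(20.79)(466 − 847.8) = -24679 J.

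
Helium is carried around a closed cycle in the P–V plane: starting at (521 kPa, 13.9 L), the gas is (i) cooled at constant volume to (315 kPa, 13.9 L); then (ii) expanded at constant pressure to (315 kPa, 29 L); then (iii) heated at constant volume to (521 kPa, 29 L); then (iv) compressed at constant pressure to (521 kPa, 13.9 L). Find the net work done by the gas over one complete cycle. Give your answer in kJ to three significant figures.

Constant-volume legs do no work.
W(ii) = (315)(29 − 13.9) = 4756 J; W(iv) = (521)(13.9 − 29) = -7867 J.
W_net = 4756 − 7867 = -3111 J (the counter-clockwise enclosed area).

W_net ≈ -3.11 kJ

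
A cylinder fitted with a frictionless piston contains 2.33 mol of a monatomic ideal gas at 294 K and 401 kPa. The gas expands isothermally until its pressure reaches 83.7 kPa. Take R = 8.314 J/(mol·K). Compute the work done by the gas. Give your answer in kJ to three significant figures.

W ≈ 8.92 kJ

Isothermal process: W = nRT ln(V₂/V₁) = nRT ln(P₁/P₂).
W = (2.33)(8.314)(294) × ln(401/83.7)
  = 5695 × ln(4.791) = 5695 × 1.567
W_by_gas = 8923 J.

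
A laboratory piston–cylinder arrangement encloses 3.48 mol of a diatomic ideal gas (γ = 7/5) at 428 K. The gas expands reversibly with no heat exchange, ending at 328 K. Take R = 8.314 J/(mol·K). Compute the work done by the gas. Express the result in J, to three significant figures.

Adiabatic ⇒ Q = 0, so W_by = −ΔU = nCᵥ(T₁ − T₂).
Cᵥ = 5R/2 = 20.79 J/(mol·K).
W = (3.48)(20.79)(428 − 328) = 7233 J.

W ≈ 7230 J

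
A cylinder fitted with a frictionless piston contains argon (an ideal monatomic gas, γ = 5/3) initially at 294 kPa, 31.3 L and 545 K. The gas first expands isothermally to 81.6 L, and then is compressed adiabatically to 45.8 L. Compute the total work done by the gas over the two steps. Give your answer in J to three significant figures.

W_total ≈ 2330 J

Step 1 (isothermal): W = P₁V₁ ln(V₂/V₁) = (9202) ln(81.6/31.3) = 8818 J.
After step 1: P = 112.8 kPa, V = 81.6 L, T = 545 K.
Step 2 (adiabatic): W = (P₁V₁ − P₂V₂)/(γ−1) = (9202 − 13524)/0.667 = -6483 J.
W_total = 8818 − 6483 = 2335 J.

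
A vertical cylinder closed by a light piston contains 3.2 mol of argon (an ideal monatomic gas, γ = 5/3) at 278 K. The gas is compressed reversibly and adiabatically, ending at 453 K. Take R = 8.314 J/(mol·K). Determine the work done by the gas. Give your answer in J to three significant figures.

W ≈ -6980 J

Adiabatic ⇒ Q = 0, so W_by = −ΔU = nCᵥ(T₁ − T₂).
Cᵥ = 3R/2 = 12.47 J/(mol·K).
W = (3.2)(12.47)(278 − 453) = -6984 J.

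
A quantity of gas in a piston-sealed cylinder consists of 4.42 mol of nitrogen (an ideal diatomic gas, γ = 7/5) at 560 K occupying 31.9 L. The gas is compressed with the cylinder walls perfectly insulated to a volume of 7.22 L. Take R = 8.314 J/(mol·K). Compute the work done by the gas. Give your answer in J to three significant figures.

W ≈ -41800 J

Adiabatic: TV^(γ−1) = const with γ = 7/5.
T₂ = T₁ (V₁/V₂)^(γ−1) = 560 × (31.9/7.22)^0.4 = 560 × 1.812 = 1015 K.
W_by = nCᵥ(T₁ − T₂) = (4.42)(20.79)(560 − 1015) = -41763 J.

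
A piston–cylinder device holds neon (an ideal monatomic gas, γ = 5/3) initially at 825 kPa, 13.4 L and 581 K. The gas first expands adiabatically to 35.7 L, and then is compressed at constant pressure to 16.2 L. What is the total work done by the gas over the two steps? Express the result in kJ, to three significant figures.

Step 1 (adiabatic): W = (P₁V₁ − P₂V₂)/(γ−1) = (11055 − 5752)/0.667 = 7954 J.
After step 1: P = 161.1 kPa, V = 35.7 L, T = 302.3 K.
Step 2 (isobaric): W = PΔV = (161.1 kPa)(16.2 − 35.7 L) = -3142 J.
W_total = 7954 − 3142 = 4812 J.

W_total ≈ 4.81 kJ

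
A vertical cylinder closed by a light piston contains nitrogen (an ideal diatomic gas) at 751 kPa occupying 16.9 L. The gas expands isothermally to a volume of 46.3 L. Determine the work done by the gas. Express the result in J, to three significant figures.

W ≈ 12800 J

Isothermal: W = nRT ln(V₂/V₁) = P₁V₁ ln(V₂/V₁).
P₁V₁ = (751 kPa)(16.9 L) = 12692 J.
W = 12692 × ln(46.3/16.9) = 12692 × 1.008
W_by_gas = 12791 J.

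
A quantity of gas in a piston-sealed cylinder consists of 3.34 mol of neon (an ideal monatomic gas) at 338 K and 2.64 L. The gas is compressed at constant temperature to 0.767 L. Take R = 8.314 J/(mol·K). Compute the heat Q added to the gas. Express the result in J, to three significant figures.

Q ≈ -11600 J

Isothermal ⇒ ΔU = 0, so Q = W = nRT ln(V₂/V₁).
Q = (3.34)(8.314)(338) ln(0.767/2.64) = 9386 × -1.236 = -11601 J.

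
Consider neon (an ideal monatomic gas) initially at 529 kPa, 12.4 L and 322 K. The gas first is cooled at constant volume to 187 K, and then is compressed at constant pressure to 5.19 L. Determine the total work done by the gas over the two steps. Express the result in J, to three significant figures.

Step 1 (isochoric): W = 0 (constant volume).
After step 1: P = 307.2 kPa (V unchanged).
Step 2 (isobaric): W = PΔV = (307.2 kPa)(5.19 − 12.4 L) = -2215 J.
W_total = 0 − 2215 = -2215 J.

W_total ≈ -2220 J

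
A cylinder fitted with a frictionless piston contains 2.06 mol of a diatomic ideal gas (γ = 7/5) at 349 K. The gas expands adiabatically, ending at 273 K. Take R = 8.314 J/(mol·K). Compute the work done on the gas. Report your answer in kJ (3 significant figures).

W ≈ -3.25 kJ

Adiabatic ⇒ Q = 0, so W_by = −ΔU = nCᵥ(T₁ − T₂).
Cᵥ = 5R/2 = 20.79 J/(mol·K).
W = (2.06)(20.79)(349 − 273) = 3254 J.
Work on gas = −W_by = -3254 J.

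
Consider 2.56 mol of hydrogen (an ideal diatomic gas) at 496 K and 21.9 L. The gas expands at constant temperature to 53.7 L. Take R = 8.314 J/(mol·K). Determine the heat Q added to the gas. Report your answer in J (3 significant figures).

Q ≈ 9470 J

Isothermal ⇒ ΔU = 0, so Q = W = nRT ln(V₂/V₁).
Q = (2.56)(8.314)(496) ln(53.7/21.9) = 10557 × 0.8969 = 9469 J.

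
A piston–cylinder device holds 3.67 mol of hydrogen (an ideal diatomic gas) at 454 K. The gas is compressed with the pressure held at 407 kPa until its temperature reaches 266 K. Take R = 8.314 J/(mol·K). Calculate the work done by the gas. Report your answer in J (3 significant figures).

W ≈ -5740 J

Isobaric: W = P ΔV = nR ΔT.
W = (3.67)(8.314)(266 − 454) = -5736 J.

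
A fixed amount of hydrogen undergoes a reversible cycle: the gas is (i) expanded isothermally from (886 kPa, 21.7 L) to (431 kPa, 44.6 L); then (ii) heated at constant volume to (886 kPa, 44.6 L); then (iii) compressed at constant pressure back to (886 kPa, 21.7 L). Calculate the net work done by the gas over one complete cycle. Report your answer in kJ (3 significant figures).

W_net ≈ -6.44 kJ

Leg (i): W = PᵢVᵢ ln(V_f/Vᵢ) = (19226) ln(44.6/21.7) = 13851 J.
Leg (ii): W = 0.
Leg (iii): W = PΔV = (886)(21.7 − 44.6) = -20289 J.
W_net = 13851 − 20289 = -6438 J.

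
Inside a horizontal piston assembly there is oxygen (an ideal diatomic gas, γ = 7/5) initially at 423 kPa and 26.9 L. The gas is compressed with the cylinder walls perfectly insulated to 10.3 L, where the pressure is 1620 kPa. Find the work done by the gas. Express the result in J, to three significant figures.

W ≈ -13300 J

Adiabatic: W = (P₁V₁ − P₂V₂)/(γ − 1) with γ = 7/5.
P₁V₁ = 11379 J, P₂V₂ = 16686 J.
W = (11379 − 16686) / 0.4 = -13268 J.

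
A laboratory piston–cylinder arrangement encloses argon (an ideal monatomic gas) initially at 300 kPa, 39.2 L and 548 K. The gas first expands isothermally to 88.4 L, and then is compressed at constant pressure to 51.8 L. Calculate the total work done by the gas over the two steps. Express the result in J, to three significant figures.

Step 1 (isothermal): W = P₁V₁ ln(V₂/V₁) = (11760) ln(88.4/39.2) = 9563 J.
After step 1: P = 133 kPa, V = 88.4 L, T = 548 K.
Step 2 (isobaric): W = PΔV = (133 kPa)(51.8 − 88.4 L) = -4869 J.
W_total = 9563 − 4869 = 4694 J.

W_total ≈ 4690 J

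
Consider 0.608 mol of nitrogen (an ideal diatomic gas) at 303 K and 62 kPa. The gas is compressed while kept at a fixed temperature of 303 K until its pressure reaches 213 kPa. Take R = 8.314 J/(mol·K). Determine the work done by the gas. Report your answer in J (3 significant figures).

Isothermal process: W = nRT ln(V₂/V₁) = nRT ln(P₁/P₂).
W = (0.608)(8.314)(303) × ln(62/213)
  = 1532 × ln(0.2911) = 1532 × -1.234
W_by_gas = -1890 J.

W ≈ -1890 J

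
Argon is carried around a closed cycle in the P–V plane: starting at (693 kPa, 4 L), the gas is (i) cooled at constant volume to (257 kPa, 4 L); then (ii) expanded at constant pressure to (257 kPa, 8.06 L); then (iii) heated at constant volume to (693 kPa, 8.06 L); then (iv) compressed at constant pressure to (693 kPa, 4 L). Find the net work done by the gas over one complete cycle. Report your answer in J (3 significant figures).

Constant-volume legs do no work.
W(ii) = (257)(8.06 − 4) = 1043 J; W(iv) = (693)(4 − 8.06) = -2814 J.
W_net = 1043 − 2814 = -1770 J (the counter-clockwise enclosed area).

W_net ≈ -1770 J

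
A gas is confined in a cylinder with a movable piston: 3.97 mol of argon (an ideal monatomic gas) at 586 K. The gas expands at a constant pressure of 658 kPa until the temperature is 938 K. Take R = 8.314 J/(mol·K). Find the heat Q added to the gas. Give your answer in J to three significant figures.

Isobaric: W = nRΔT = (3.97)(8.314)(352) = 11618 J.
ΔU = nCᵥΔT with Cᵥ = 3R/2: ΔU = (3.97)(12.47)(352) = 17427 J.
Q = ΔU + W = 17427 + 11618 = 29046 J.

Q ≈ 29000 J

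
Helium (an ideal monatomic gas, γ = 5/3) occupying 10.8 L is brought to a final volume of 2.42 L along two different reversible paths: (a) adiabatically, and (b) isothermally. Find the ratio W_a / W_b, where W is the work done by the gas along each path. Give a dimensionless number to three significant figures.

Path (a) adiabatic: W = P₁V₁(1 − (V₁/V₂)^(γ−1))/(γ−1) → W_a/(P₁V₁) = -2.566.
Path (b) isothermal: W = P₁V₁ ln(V₂/V₁) → W_b/(P₁V₁) = -1.496.
W_a / W_b = -2.566 / -1.496 = 1.715.

W_a / W_b ≈ 1.72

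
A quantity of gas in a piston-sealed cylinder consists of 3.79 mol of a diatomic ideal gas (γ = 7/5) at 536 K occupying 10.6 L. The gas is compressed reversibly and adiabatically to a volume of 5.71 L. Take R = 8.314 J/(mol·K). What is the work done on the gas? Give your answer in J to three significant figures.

Adiabatic: TV^(γ−1) = const with γ = 7/5.
T₂ = T₁ (V₁/V₂)^(γ−1) = 536 × (10.6/5.71)^0.4 = 536 × 1.281 = 686.5 K.
W_by = nCᵥ(T₁ − T₂) = (3.79)(20.79)(536 − 686.5) = -11855 J.
Work on gas = −W_by = 11855 J.

W ≈ 11900 J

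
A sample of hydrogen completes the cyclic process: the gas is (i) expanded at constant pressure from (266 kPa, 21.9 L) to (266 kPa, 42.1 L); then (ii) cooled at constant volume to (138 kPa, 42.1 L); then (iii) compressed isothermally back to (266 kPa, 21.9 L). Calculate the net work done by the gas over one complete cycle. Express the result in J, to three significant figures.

Leg (i): W = PΔV = (266)(42.1 − 21.9) = 5373 J.
Leg (ii): W = 0.
Leg (iii): W = PᵢVᵢ ln(V_f/Vᵢ) = (5810) ln(21.9/42.1) = -3797 J.
W_net = 5373 − 3797 = 1576 J.

W_net ≈ 1580 J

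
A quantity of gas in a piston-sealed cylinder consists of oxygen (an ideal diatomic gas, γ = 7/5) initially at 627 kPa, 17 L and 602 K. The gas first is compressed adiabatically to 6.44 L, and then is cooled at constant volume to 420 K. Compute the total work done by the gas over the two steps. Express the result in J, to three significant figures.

W_total ≈ -12600 J

Step 1 (adiabatic): W = (P₁V₁ − P₂V₂)/(γ−1) = (10659 − 15716)/0.4 = -12642 J.
Step 2 (isochoric): W = 0 (constant volume).
W_total = -12642 + 0 = -12642 J.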